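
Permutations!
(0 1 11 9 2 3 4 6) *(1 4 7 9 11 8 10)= (11)(0 4 6)(1 8 10)(2 3 7 9)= [4, 8, 3, 7, 6, 5, 0, 9, 10, 2, 1, 11]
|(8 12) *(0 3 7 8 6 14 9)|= |(0 3 7 8 12 6 14 9)|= 8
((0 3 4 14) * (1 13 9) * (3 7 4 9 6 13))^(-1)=(0 14 4 7)(1 9 3)(6 13)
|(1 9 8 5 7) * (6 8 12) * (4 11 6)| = |(1 9 12 4 11 6 8 5 7)| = 9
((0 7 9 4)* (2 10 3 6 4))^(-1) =(0 4 6 3 10 2 9 7)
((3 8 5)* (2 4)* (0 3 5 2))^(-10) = (8)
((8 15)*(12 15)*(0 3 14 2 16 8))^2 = (0 14 16 12)(2 8 15 3)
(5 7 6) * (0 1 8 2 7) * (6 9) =[1, 8, 7, 3, 4, 0, 5, 9, 2, 6] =(0 1 8 2 7 9 6 5)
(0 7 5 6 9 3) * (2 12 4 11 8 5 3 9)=(0 7 3)(2 12 4 11 8 5 6)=[7, 1, 12, 0, 11, 6, 2, 3, 5, 9, 10, 8, 4]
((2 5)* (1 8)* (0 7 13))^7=(0 7 13)(1 8)(2 5)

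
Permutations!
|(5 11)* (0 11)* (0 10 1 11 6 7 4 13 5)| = 9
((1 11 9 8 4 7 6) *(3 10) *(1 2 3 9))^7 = (1 11)(2 6 7 4 8 9 10 3) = ((1 11)(2 3 10 9 8 4 7 6))^7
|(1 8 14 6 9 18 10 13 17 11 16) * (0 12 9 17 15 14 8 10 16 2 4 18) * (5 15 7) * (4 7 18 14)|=|(0 12 9)(1 10 13 18 16)(2 7 5 15 4 14 6 17 11)|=45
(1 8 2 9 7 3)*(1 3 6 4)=(1 8 2 9 7 6 4)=[0, 8, 9, 3, 1, 5, 4, 6, 2, 7]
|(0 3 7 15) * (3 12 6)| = |(0 12 6 3 7 15)| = 6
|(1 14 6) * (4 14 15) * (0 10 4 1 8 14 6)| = |(0 10 4 6 8 14)(1 15)| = 6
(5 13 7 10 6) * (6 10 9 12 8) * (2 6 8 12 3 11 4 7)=[0, 1, 6, 11, 7, 13, 5, 9, 8, 3, 10, 4, 12, 2]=(2 6 5 13)(3 11 4 7 9)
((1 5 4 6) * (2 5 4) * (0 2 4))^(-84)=((0 2 5 4 6 1))^(-84)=(6)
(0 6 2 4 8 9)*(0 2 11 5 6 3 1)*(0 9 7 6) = (0 3 1 9 2 4 8 7 6 11 5) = [3, 9, 4, 1, 8, 0, 11, 6, 7, 2, 10, 5]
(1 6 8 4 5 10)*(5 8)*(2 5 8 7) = (1 6 8 4 7 2 5 10) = [0, 6, 5, 3, 7, 10, 8, 2, 4, 9, 1]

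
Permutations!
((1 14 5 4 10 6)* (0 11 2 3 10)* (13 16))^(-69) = (0 11 2 3 10 6 1 14 5 4)(13 16)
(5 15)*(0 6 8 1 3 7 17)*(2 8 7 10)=(0 6 7 17)(1 3 10 2 8)(5 15)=[6, 3, 8, 10, 4, 15, 7, 17, 1, 9, 2, 11, 12, 13, 14, 5, 16, 0]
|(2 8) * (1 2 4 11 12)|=|(1 2 8 4 11 12)|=6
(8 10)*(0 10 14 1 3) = [10, 3, 2, 0, 4, 5, 6, 7, 14, 9, 8, 11, 12, 13, 1] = (0 10 8 14 1 3)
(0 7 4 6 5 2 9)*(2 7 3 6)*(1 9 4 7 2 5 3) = (0 1 9)(2 4 5)(3 6) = [1, 9, 4, 6, 5, 2, 3, 7, 8, 0]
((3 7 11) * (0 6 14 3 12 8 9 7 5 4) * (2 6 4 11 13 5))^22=(2 14)(3 6)(5 11 12 8 9 7 13)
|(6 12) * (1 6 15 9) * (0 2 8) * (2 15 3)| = |(0 15 9 1 6 12 3 2 8)| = 9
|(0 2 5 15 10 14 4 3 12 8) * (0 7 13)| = |(0 2 5 15 10 14 4 3 12 8 7 13)| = 12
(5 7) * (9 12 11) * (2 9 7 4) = (2 9 12 11 7 5 4) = [0, 1, 9, 3, 2, 4, 6, 5, 8, 12, 10, 7, 11]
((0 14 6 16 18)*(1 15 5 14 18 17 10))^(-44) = ((0 18)(1 15 5 14 6 16 17 10))^(-44) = (18)(1 6)(5 17)(10 14)(15 16)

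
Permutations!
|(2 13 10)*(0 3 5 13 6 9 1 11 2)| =5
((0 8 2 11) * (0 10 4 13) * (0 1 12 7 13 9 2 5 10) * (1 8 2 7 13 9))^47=(0 11 2)(1 10 8 12 4 5 13)(7 9)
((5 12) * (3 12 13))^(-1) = (3 13 5 12)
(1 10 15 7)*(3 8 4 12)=(1 10 15 7)(3 8 4 12)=[0, 10, 2, 8, 12, 5, 6, 1, 4, 9, 15, 11, 3, 13, 14, 7]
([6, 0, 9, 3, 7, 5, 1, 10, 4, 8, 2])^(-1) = (0 1 6)(2 10 7 4 8 9)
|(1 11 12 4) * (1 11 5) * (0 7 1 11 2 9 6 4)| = 12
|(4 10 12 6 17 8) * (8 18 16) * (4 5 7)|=|(4 10 12 6 17 18 16 8 5 7)|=10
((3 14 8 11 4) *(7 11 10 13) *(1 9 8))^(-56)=(1 13 3 8 11)(4 9 7 14 10)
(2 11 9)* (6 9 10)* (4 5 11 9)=(2 9)(4 5 11 10 6)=[0, 1, 9, 3, 5, 11, 4, 7, 8, 2, 6, 10]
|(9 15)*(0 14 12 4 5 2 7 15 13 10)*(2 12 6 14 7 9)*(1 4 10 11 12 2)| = 12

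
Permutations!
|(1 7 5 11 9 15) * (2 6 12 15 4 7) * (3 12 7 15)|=|(1 2 6 7 5 11 9 4 15)(3 12)|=18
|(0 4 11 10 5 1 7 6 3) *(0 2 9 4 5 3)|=|(0 5 1 7 6)(2 9 4 11 10 3)|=30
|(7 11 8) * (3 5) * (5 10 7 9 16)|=8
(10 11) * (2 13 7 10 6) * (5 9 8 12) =(2 13 7 10 11 6)(5 9 8 12) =[0, 1, 13, 3, 4, 9, 2, 10, 12, 8, 11, 6, 5, 7]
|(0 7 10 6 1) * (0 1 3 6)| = 6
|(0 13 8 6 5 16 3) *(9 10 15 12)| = |(0 13 8 6 5 16 3)(9 10 15 12)| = 28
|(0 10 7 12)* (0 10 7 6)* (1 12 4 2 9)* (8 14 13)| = 9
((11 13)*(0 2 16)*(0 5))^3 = (0 5 16 2)(11 13)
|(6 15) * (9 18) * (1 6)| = 6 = |(1 6 15)(9 18)|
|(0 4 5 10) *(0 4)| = |(4 5 10)| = 3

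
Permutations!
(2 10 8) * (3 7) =[0, 1, 10, 7, 4, 5, 6, 3, 2, 9, 8] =(2 10 8)(3 7)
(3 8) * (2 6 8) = [0, 1, 6, 2, 4, 5, 8, 7, 3] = (2 6 8 3)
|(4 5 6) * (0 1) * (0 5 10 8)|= 7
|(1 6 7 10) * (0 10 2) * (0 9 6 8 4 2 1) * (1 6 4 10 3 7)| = 21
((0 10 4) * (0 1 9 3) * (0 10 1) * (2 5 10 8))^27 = ((0 1 9 3 8 2 5 10 4))^27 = (10)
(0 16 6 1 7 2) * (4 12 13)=(0 16 6 1 7 2)(4 12 13)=[16, 7, 0, 3, 12, 5, 1, 2, 8, 9, 10, 11, 13, 4, 14, 15, 6]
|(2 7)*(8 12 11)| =6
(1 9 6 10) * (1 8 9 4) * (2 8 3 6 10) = [0, 4, 8, 6, 1, 5, 2, 7, 9, 10, 3] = (1 4)(2 8 9 10 3 6)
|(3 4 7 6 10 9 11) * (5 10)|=8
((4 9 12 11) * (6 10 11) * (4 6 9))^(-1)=(6 11 10)(9 12)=((6 10 11)(9 12))^(-1)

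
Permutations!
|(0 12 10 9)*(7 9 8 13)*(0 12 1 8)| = 8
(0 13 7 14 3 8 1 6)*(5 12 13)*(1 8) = [5, 6, 2, 1, 4, 12, 0, 14, 8, 9, 10, 11, 13, 7, 3] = (0 5 12 13 7 14 3 1 6)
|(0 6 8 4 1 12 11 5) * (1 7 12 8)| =|(0 6 1 8 4 7 12 11 5)| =9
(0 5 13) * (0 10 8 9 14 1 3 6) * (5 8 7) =(0 8 9 14 1 3 6)(5 13 10 7) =[8, 3, 2, 6, 4, 13, 0, 5, 9, 14, 7, 11, 12, 10, 1]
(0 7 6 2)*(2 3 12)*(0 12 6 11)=[7, 1, 12, 6, 4, 5, 3, 11, 8, 9, 10, 0, 2]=(0 7 11)(2 12)(3 6)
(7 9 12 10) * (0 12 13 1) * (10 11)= (0 12 11 10 7 9 13 1)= [12, 0, 2, 3, 4, 5, 6, 9, 8, 13, 7, 10, 11, 1]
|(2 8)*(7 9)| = 2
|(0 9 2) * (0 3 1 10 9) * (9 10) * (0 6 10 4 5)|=20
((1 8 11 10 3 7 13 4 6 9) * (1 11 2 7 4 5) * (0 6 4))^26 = ((0 6 9 11 10 3)(1 8 2 7 13 5))^26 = (0 9 10)(1 2 13)(3 6 11)(5 8 7)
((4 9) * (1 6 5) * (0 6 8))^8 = ((0 6 5 1 8)(4 9))^8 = (9)(0 1 6 8 5)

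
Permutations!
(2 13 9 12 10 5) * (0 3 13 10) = [3, 1, 10, 13, 4, 2, 6, 7, 8, 12, 5, 11, 0, 9] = (0 3 13 9 12)(2 10 5)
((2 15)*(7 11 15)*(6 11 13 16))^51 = ((2 7 13 16 6 11 15))^51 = (2 13 6 15 7 16 11)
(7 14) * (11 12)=(7 14)(11 12)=[0, 1, 2, 3, 4, 5, 6, 14, 8, 9, 10, 12, 11, 13, 7]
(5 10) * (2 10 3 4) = [0, 1, 10, 4, 2, 3, 6, 7, 8, 9, 5] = (2 10 5 3 4)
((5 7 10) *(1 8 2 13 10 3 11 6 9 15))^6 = (1 7)(2 11)(3 8)(5 15)(6 13)(9 10)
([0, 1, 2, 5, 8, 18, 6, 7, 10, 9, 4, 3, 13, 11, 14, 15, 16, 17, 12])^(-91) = (3 11 13 12 18 5)(4 10 8)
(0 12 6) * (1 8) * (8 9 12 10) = (0 10 8 1 9 12 6) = [10, 9, 2, 3, 4, 5, 0, 7, 1, 12, 8, 11, 6]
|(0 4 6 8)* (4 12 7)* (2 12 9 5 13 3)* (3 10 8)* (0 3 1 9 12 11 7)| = |(0 12)(1 9 5 13 10 8 3 2 11 7 4 6)| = 12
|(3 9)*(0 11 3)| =4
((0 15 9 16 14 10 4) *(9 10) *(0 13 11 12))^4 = (0 13 15 11 10 12 4)(9 16 14)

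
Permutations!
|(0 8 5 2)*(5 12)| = 5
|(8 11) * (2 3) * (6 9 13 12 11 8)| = |(2 3)(6 9 13 12 11)| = 10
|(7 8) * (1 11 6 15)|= 4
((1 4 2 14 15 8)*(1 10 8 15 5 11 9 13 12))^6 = ((15)(1 4 2 14 5 11 9 13 12)(8 10))^6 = (15)(1 9 14)(2 12 11)(4 13 5)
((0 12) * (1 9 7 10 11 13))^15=(0 12)(1 10)(7 13)(9 11)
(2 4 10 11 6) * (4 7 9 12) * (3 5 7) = (2 3 5 7 9 12 4 10 11 6) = [0, 1, 3, 5, 10, 7, 2, 9, 8, 12, 11, 6, 4]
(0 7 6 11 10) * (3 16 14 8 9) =(0 7 6 11 10)(3 16 14 8 9) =[7, 1, 2, 16, 4, 5, 11, 6, 9, 3, 0, 10, 12, 13, 8, 15, 14]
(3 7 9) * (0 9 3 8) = [9, 1, 2, 7, 4, 5, 6, 3, 0, 8] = (0 9 8)(3 7)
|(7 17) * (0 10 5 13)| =|(0 10 5 13)(7 17)| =4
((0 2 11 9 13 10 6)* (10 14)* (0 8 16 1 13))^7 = ((0 2 11 9)(1 13 14 10 6 8 16))^7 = (16)(0 9 11 2)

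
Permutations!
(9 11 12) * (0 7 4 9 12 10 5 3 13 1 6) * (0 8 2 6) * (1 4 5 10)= (0 7 5 3 13 4 9 11 1)(2 6 8)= [7, 0, 6, 13, 9, 3, 8, 5, 2, 11, 10, 1, 12, 4]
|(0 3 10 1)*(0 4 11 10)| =4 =|(0 3)(1 4 11 10)|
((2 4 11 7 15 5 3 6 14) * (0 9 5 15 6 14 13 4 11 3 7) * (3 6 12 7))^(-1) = ((15)(0 9 5 3 14 2 11)(4 6 13)(7 12))^(-1) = (15)(0 11 2 14 3 5 9)(4 13 6)(7 12)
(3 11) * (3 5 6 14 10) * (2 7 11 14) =(2 7 11 5 6)(3 14 10) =[0, 1, 7, 14, 4, 6, 2, 11, 8, 9, 3, 5, 12, 13, 10]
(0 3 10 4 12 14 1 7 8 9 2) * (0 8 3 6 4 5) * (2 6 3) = (0 3 10 5)(1 7 2 8 9 6 4 12 14) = [3, 7, 8, 10, 12, 0, 4, 2, 9, 6, 5, 11, 14, 13, 1]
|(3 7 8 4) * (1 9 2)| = |(1 9 2)(3 7 8 4)| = 12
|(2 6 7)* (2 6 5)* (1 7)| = |(1 7 6)(2 5)| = 6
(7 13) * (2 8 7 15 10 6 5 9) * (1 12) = (1 12)(2 8 7 13 15 10 6 5 9) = [0, 12, 8, 3, 4, 9, 5, 13, 7, 2, 6, 11, 1, 15, 14, 10]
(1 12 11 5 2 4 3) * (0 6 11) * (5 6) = [5, 12, 4, 1, 3, 2, 11, 7, 8, 9, 10, 6, 0] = (0 5 2 4 3 1 12)(6 11)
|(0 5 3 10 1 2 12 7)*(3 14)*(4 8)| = 18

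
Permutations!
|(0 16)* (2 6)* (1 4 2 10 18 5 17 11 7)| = |(0 16)(1 4 2 6 10 18 5 17 11 7)| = 10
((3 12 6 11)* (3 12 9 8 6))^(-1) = ((3 9 8 6 11 12))^(-1) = (3 12 11 6 8 9)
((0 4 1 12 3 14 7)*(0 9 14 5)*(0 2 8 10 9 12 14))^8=(0 2 7)(1 10 3)(4 8 12)(5 14 9)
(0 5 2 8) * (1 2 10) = (0 5 10 1 2 8) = [5, 2, 8, 3, 4, 10, 6, 7, 0, 9, 1]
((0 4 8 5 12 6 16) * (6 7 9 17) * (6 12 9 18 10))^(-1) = ((0 4 8 5 9 17 12 7 18 10 6 16))^(-1) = (0 16 6 10 18 7 12 17 9 5 8 4)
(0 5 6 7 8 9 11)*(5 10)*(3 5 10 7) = (0 7 8 9 11)(3 5 6) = [7, 1, 2, 5, 4, 6, 3, 8, 9, 11, 10, 0]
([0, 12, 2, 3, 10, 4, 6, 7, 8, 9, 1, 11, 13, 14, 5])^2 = (1 13 5 10 12 14 4)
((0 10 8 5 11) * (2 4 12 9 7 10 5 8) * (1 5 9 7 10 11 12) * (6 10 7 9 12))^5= (12)(1 4 2 10 6 5)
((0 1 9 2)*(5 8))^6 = ((0 1 9 2)(5 8))^6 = (0 9)(1 2)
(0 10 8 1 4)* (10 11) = (0 11 10 8 1 4) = [11, 4, 2, 3, 0, 5, 6, 7, 1, 9, 8, 10]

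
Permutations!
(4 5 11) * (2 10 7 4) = (2 10 7 4 5 11) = [0, 1, 10, 3, 5, 11, 6, 4, 8, 9, 7, 2]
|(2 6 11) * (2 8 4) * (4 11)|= |(2 6 4)(8 11)|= 6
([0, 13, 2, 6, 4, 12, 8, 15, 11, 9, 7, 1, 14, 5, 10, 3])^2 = (1 5 14 7 3 8)(6 11 13 12 10 15)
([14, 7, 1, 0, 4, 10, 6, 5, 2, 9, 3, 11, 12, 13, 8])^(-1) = (0 3 10 5 7 1 2 8 14)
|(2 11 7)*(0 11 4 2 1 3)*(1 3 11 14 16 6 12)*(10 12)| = 10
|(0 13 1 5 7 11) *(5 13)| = |(0 5 7 11)(1 13)| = 4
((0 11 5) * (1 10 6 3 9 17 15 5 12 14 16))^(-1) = (0 5 15 17 9 3 6 10 1 16 14 12 11)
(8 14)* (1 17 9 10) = (1 17 9 10)(8 14) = [0, 17, 2, 3, 4, 5, 6, 7, 14, 10, 1, 11, 12, 13, 8, 15, 16, 9]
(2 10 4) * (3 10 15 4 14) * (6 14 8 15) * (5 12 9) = (2 6 14 3 10 8 15 4)(5 12 9) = [0, 1, 6, 10, 2, 12, 14, 7, 15, 5, 8, 11, 9, 13, 3, 4]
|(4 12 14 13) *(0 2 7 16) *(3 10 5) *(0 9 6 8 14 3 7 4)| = |(0 2 4 12 3 10 5 7 16 9 6 8 14 13)| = 14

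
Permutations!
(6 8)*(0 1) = (0 1)(6 8) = [1, 0, 2, 3, 4, 5, 8, 7, 6]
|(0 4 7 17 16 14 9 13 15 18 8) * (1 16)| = 12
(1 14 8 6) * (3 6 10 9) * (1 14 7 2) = (1 7 2)(3 6 14 8 10 9) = [0, 7, 1, 6, 4, 5, 14, 2, 10, 3, 9, 11, 12, 13, 8]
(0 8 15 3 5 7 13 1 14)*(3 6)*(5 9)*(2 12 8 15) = [15, 14, 12, 9, 4, 7, 3, 13, 2, 5, 10, 11, 8, 1, 0, 6] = (0 15 6 3 9 5 7 13 1 14)(2 12 8)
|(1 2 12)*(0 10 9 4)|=|(0 10 9 4)(1 2 12)|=12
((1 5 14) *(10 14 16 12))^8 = (1 16 10)(5 12 14)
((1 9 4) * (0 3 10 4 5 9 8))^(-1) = ((0 3 10 4 1 8)(5 9))^(-1) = (0 8 1 4 10 3)(5 9)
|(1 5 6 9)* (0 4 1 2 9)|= |(0 4 1 5 6)(2 9)|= 10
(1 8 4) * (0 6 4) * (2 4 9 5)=[6, 8, 4, 3, 1, 2, 9, 7, 0, 5]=(0 6 9 5 2 4 1 8)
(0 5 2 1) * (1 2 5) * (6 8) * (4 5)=(0 1)(4 5)(6 8)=[1, 0, 2, 3, 5, 4, 8, 7, 6]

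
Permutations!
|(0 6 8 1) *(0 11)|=|(0 6 8 1 11)|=5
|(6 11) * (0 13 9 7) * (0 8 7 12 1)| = |(0 13 9 12 1)(6 11)(7 8)| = 10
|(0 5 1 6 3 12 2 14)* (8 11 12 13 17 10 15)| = 14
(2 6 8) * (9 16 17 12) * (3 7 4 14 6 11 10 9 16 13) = (2 11 10 9 13 3 7 4 14 6 8)(12 16 17) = [0, 1, 11, 7, 14, 5, 8, 4, 2, 13, 9, 10, 16, 3, 6, 15, 17, 12]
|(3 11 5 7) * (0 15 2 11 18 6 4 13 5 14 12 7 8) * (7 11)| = 33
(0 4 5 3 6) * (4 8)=(0 8 4 5 3 6)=[8, 1, 2, 6, 5, 3, 0, 7, 4]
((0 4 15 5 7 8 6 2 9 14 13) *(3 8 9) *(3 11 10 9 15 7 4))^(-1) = (0 13 14 9 10 11 2 6 8 3)(4 5 15 7)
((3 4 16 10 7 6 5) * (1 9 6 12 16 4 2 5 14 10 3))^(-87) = ((1 9 6 14 10 7 12 16 3 2 5))^(-87) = (1 9 6 14 10 7 12 16 3 2 5)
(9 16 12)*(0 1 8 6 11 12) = (0 1 8 6 11 12 9 16) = [1, 8, 2, 3, 4, 5, 11, 7, 6, 16, 10, 12, 9, 13, 14, 15, 0]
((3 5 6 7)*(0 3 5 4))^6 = ((0 3 4)(5 6 7))^6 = (7)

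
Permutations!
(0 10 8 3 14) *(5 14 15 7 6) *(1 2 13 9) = (0 10 8 3 15 7 6 5 14)(1 2 13 9) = [10, 2, 13, 15, 4, 14, 5, 6, 3, 1, 8, 11, 12, 9, 0, 7]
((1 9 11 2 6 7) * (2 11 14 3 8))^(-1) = (1 7 6 2 8 3 14 9)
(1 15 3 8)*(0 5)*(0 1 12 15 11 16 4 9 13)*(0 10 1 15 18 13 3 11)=[5, 0, 2, 8, 9, 15, 6, 7, 12, 3, 1, 16, 18, 10, 14, 11, 4, 17, 13]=(0 5 15 11 16 4 9 3 8 12 18 13 10 1)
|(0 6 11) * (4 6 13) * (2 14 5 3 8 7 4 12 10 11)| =40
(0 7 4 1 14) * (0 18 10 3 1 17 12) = [7, 14, 2, 1, 17, 5, 6, 4, 8, 9, 3, 11, 0, 13, 18, 15, 16, 12, 10] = (0 7 4 17 12)(1 14 18 10 3)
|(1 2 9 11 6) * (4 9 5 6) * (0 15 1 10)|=|(0 15 1 2 5 6 10)(4 9 11)|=21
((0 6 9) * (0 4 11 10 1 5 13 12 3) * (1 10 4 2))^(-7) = (0 9 1 13 3 6 2 5 12)(4 11)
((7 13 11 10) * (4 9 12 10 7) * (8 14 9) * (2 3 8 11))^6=(2 10 3 4 8 11 14 7 9 13 12)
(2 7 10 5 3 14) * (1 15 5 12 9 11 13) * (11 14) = [0, 15, 7, 11, 4, 3, 6, 10, 8, 14, 12, 13, 9, 1, 2, 5] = (1 15 5 3 11 13)(2 7 10 12 9 14)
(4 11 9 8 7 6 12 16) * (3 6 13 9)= (3 6 12 16 4 11)(7 13 9 8)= [0, 1, 2, 6, 11, 5, 12, 13, 7, 8, 10, 3, 16, 9, 14, 15, 4]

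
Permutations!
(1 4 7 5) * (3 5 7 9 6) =[0, 4, 2, 5, 9, 1, 3, 7, 8, 6] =(1 4 9 6 3 5)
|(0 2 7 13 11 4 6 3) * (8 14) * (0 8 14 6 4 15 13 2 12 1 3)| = 6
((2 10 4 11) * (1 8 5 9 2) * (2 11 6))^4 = (1 11 9 5 8)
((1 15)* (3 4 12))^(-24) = (15)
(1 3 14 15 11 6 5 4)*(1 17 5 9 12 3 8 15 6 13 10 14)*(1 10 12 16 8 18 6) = (1 18 6 9 16 8 15 11 13 12 3 10 14)(4 17 5) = [0, 18, 2, 10, 17, 4, 9, 7, 15, 16, 14, 13, 3, 12, 1, 11, 8, 5, 6]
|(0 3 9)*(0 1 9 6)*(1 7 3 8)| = |(0 8 1 9 7 3 6)| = 7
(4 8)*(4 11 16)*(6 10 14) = (4 8 11 16)(6 10 14) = [0, 1, 2, 3, 8, 5, 10, 7, 11, 9, 14, 16, 12, 13, 6, 15, 4]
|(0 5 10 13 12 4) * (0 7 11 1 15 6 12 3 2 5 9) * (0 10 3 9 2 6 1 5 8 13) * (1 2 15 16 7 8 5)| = |(0 15 2 5 3 6 12 4 8 13 9 10)(1 16 7 11)| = 12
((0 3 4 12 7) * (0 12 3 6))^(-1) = ((0 6)(3 4)(7 12))^(-1) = (0 6)(3 4)(7 12)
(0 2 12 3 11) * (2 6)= (0 6 2 12 3 11)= [6, 1, 12, 11, 4, 5, 2, 7, 8, 9, 10, 0, 3]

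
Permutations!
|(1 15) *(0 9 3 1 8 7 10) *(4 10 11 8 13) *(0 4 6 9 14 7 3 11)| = 24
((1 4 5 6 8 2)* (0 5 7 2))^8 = (8)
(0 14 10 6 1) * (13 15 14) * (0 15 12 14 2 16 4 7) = (0 13 12 14 10 6 1 15 2 16 4 7) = [13, 15, 16, 3, 7, 5, 1, 0, 8, 9, 6, 11, 14, 12, 10, 2, 4]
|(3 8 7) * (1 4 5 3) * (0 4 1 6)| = 7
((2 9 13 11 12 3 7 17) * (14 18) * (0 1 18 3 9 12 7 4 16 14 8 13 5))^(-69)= ((0 1 18 8 13 11 7 17 2 12 9 5)(3 4 16 14))^(-69)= (0 8 7 12)(1 13 17 9)(2 5 18 11)(3 14 16 4)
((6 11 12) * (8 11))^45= ((6 8 11 12))^45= (6 8 11 12)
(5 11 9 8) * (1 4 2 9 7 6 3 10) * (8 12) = (1 4 2 9 12 8 5 11 7 6 3 10) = [0, 4, 9, 10, 2, 11, 3, 6, 5, 12, 1, 7, 8]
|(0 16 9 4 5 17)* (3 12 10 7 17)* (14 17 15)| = |(0 16 9 4 5 3 12 10 7 15 14 17)| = 12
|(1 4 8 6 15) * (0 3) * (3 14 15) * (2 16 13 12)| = 8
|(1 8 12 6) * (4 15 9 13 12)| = 8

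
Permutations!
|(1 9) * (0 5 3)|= 6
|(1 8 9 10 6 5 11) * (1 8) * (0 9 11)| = 10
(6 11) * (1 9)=[0, 9, 2, 3, 4, 5, 11, 7, 8, 1, 10, 6]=(1 9)(6 11)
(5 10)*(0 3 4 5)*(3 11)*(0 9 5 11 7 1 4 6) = [7, 4, 2, 6, 11, 10, 0, 1, 8, 5, 9, 3] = (0 7 1 4 11 3 6)(5 10 9)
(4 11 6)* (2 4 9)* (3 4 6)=(2 6 9)(3 4 11)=[0, 1, 6, 4, 11, 5, 9, 7, 8, 2, 10, 3]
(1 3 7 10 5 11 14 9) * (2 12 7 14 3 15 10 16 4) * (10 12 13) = (1 15 12 7 16 4 2 13 10 5 11 3 14 9) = [0, 15, 13, 14, 2, 11, 6, 16, 8, 1, 5, 3, 7, 10, 9, 12, 4]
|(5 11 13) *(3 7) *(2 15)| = 6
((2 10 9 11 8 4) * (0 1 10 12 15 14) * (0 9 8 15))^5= ((0 1 10 8 4 2 12)(9 11 15 14))^5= (0 2 8 1 12 4 10)(9 11 15 14)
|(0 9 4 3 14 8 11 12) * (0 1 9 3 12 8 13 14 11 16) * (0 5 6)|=28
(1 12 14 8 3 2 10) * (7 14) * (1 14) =[0, 12, 10, 2, 4, 5, 6, 1, 3, 9, 14, 11, 7, 13, 8] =(1 12 7)(2 10 14 8 3)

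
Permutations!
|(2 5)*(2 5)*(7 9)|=|(7 9)|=2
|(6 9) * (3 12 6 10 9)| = |(3 12 6)(9 10)| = 6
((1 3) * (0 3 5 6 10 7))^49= (10)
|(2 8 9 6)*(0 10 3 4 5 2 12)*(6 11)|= 11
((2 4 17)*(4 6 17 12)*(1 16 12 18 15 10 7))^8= ((1 16 12 4 18 15 10 7)(2 6 17))^8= (18)(2 17 6)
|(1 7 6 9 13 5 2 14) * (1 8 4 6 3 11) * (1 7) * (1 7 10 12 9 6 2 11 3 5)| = |(1 7 5 11 10 12 9 13)(2 14 8 4)| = 8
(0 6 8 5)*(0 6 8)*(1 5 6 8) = (0 1 5 8 6) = [1, 5, 2, 3, 4, 8, 0, 7, 6]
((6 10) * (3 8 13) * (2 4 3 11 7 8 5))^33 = (2 4 3 5)(6 10)(7 8 13 11)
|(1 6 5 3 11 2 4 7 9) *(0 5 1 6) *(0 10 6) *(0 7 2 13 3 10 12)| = 6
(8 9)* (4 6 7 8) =[0, 1, 2, 3, 6, 5, 7, 8, 9, 4] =(4 6 7 8 9)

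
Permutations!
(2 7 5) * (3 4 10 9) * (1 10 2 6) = (1 10 9 3 4 2 7 5 6) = [0, 10, 7, 4, 2, 6, 1, 5, 8, 3, 9]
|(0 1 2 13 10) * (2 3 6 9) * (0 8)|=|(0 1 3 6 9 2 13 10 8)|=9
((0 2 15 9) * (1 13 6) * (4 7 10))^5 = (0 2 15 9)(1 6 13)(4 10 7) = ((0 2 15 9)(1 13 6)(4 7 10))^5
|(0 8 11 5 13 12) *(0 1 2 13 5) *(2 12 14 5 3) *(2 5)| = |(0 8 11)(1 12)(2 13 14)(3 5)| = 6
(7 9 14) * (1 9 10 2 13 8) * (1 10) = (1 9 14 7)(2 13 8 10) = [0, 9, 13, 3, 4, 5, 6, 1, 10, 14, 2, 11, 12, 8, 7]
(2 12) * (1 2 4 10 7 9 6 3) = (1 2 12 4 10 7 9 6 3) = [0, 2, 12, 1, 10, 5, 3, 9, 8, 6, 7, 11, 4]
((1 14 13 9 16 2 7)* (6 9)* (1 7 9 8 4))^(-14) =(1 8 13)(2 9 16)(4 6 14)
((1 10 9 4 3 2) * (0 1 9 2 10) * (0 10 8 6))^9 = (10)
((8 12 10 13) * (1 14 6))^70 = ((1 14 6)(8 12 10 13))^70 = (1 14 6)(8 10)(12 13)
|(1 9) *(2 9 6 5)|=5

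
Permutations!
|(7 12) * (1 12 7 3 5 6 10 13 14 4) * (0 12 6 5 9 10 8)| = |(0 12 3 9 10 13 14 4 1 6 8)| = 11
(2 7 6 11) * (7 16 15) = (2 16 15 7 6 11) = [0, 1, 16, 3, 4, 5, 11, 6, 8, 9, 10, 2, 12, 13, 14, 7, 15]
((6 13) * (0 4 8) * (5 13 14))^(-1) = (0 8 4)(5 14 6 13)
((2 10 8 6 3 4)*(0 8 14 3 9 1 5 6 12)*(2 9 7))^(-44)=((0 8 12)(1 5 6 7 2 10 14 3 4 9))^(-44)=(0 8 12)(1 14 6 4 2)(3 7 9 10 5)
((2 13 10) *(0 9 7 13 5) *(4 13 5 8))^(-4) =((0 9 7 5)(2 8 4 13 10))^(-4) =(2 8 4 13 10)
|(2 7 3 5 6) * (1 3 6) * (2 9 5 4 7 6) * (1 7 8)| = 20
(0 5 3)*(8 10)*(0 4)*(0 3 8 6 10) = (0 5 8)(3 4)(6 10) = [5, 1, 2, 4, 3, 8, 10, 7, 0, 9, 6]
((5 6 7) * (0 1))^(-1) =(0 1)(5 7 6)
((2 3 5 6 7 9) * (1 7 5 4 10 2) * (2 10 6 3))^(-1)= (10)(1 9 7)(3 5 6 4)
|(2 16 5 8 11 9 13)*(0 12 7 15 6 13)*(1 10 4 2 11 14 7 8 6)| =16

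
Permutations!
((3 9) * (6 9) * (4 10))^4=(10)(3 6 9)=((3 6 9)(4 10))^4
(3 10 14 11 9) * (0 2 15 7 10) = [2, 1, 15, 0, 4, 5, 6, 10, 8, 3, 14, 9, 12, 13, 11, 7] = (0 2 15 7 10 14 11 9 3)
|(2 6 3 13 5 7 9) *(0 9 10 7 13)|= |(0 9 2 6 3)(5 13)(7 10)|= 10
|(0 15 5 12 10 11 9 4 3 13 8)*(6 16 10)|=13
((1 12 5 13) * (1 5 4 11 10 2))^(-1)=((1 12 4 11 10 2)(5 13))^(-1)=(1 2 10 11 4 12)(5 13)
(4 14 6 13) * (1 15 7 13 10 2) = (1 15 7 13 4 14 6 10 2) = [0, 15, 1, 3, 14, 5, 10, 13, 8, 9, 2, 11, 12, 4, 6, 7]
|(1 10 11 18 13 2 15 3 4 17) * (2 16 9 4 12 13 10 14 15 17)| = |(1 14 15 3 12 13 16 9 4 2 17)(10 11 18)| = 33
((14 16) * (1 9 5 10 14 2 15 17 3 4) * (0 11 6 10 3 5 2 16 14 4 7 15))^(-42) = ((0 11 6 10 4 1 9 2)(3 7 15 17 5))^(-42) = (0 9 4 6)(1 10 11 2)(3 17 7 5 15)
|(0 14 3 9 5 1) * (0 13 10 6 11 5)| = 12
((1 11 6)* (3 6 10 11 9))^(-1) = (1 6 3 9)(10 11)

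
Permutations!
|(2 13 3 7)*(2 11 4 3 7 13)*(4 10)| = 6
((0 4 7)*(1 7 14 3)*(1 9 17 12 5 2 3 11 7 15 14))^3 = ((0 4 1 15 14 11 7)(2 3 9 17 12 5))^3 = (0 15 7 1 11 4 14)(2 17)(3 12)(5 9)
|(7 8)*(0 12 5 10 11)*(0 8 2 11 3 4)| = 12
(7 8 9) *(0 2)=[2, 1, 0, 3, 4, 5, 6, 8, 9, 7]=(0 2)(7 8 9)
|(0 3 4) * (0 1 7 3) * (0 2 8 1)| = |(0 2 8 1 7 3 4)| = 7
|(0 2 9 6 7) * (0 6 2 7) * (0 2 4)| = |(0 7 6 2 9 4)| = 6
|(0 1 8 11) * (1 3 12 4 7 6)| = |(0 3 12 4 7 6 1 8 11)| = 9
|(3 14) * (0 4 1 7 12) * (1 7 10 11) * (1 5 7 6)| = 18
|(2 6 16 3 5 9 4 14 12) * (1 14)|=|(1 14 12 2 6 16 3 5 9 4)|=10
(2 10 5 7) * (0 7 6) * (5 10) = (10)(0 7 2 5 6) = [7, 1, 5, 3, 4, 6, 0, 2, 8, 9, 10]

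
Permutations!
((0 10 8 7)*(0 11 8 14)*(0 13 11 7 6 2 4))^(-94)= (0 8 10 6 14 2 13 4 11)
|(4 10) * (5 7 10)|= 4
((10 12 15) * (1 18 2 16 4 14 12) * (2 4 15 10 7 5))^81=(1 14)(2 16 15 7 5)(4 10)(12 18)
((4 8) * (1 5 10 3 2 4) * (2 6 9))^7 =(1 4 9 3 5 8 2 6 10)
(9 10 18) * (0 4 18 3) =[4, 1, 2, 0, 18, 5, 6, 7, 8, 10, 3, 11, 12, 13, 14, 15, 16, 17, 9] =(0 4 18 9 10 3)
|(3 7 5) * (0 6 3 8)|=|(0 6 3 7 5 8)|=6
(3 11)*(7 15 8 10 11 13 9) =(3 13 9 7 15 8 10 11) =[0, 1, 2, 13, 4, 5, 6, 15, 10, 7, 11, 3, 12, 9, 14, 8]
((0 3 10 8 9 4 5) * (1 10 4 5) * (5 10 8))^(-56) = (10)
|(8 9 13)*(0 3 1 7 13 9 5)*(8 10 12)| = |(0 3 1 7 13 10 12 8 5)| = 9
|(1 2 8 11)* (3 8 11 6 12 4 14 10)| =21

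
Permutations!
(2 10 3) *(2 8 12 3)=(2 10)(3 8 12)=[0, 1, 10, 8, 4, 5, 6, 7, 12, 9, 2, 11, 3]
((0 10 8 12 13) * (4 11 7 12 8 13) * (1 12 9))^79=(0 10 13)(1 12 4 11 7 9)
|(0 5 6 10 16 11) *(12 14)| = 6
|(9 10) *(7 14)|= |(7 14)(9 10)|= 2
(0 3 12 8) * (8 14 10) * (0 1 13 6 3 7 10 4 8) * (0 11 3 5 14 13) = (0 7 10 11 3 12 13 6 5 14 4 8 1) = [7, 0, 2, 12, 8, 14, 5, 10, 1, 9, 11, 3, 13, 6, 4]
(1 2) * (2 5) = [0, 5, 1, 3, 4, 2] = (1 5 2)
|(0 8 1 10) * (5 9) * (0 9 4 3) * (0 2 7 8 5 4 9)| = 10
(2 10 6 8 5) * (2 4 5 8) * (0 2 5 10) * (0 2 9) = (0 9)(4 10 6 5) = [9, 1, 2, 3, 10, 4, 5, 7, 8, 0, 6]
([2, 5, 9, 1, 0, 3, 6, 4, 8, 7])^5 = (9)(1 3 5)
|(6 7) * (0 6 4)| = 4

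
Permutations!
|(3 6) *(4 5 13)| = |(3 6)(4 5 13)| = 6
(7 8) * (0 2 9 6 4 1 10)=(0 2 9 6 4 1 10)(7 8)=[2, 10, 9, 3, 1, 5, 4, 8, 7, 6, 0]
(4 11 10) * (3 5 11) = (3 5 11 10 4) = [0, 1, 2, 5, 3, 11, 6, 7, 8, 9, 4, 10]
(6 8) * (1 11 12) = [0, 11, 2, 3, 4, 5, 8, 7, 6, 9, 10, 12, 1] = (1 11 12)(6 8)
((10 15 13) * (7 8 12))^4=(7 8 12)(10 15 13)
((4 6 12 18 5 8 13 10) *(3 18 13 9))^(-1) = ((3 18 5 8 9)(4 6 12 13 10))^(-1) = (3 9 8 5 18)(4 10 13 12 6)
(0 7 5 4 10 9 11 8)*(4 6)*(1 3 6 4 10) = [7, 3, 2, 6, 1, 4, 10, 5, 0, 11, 9, 8] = (0 7 5 4 1 3 6 10 9 11 8)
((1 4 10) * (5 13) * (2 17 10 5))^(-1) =(1 10 17 2 13 5 4)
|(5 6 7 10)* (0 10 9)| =|(0 10 5 6 7 9)| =6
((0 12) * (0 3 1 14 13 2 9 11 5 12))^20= ((1 14 13 2 9 11 5 12 3))^20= (1 13 9 5 3 14 2 11 12)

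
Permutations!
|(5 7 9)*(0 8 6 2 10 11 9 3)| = 10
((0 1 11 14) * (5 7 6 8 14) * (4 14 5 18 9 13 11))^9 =(0 1 4 14)(5 7 6 8)(9 13 11 18) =((0 1 4 14)(5 7 6 8)(9 13 11 18))^9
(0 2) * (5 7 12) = (0 2)(5 7 12) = [2, 1, 0, 3, 4, 7, 6, 12, 8, 9, 10, 11, 5]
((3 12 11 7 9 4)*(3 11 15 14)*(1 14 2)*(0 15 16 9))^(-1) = (0 7 11 4 9 16 12 3 14 1 2 15)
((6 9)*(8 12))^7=(6 9)(8 12)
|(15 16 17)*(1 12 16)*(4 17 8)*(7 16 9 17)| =20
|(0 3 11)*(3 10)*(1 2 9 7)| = 4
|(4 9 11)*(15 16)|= |(4 9 11)(15 16)|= 6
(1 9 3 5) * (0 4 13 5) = [4, 9, 2, 0, 13, 1, 6, 7, 8, 3, 10, 11, 12, 5] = (0 4 13 5 1 9 3)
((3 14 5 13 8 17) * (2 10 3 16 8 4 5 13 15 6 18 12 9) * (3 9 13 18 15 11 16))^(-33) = (18)(6 15)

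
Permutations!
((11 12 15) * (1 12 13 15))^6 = (15)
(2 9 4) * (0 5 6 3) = (0 5 6 3)(2 9 4) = [5, 1, 9, 0, 2, 6, 3, 7, 8, 4]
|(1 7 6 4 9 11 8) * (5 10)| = 14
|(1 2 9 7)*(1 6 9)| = |(1 2)(6 9 7)| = 6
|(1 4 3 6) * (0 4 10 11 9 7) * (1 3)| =|(0 4 1 10 11 9 7)(3 6)| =14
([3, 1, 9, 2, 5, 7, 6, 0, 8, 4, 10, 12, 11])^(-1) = (0 7 5 4 9 2 3)(11 12)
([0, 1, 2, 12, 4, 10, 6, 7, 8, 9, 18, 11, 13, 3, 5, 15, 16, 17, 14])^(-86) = [0, 1, 2, 12, 4, 18, 6, 7, 8, 9, 14, 11, 13, 3, 10, 15, 16, 17, 5]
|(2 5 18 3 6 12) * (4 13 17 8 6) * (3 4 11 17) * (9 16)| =22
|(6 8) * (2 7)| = |(2 7)(6 8)| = 2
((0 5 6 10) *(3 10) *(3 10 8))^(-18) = (0 6)(5 10)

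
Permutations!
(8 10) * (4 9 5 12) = (4 9 5 12)(8 10) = [0, 1, 2, 3, 9, 12, 6, 7, 10, 5, 8, 11, 4]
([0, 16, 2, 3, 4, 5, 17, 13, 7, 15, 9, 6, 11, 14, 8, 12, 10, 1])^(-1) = (1 17 6 11 12 15 9 10 16)(7 8 14 13)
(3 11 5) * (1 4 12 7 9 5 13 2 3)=(1 4 12 7 9 5)(2 3 11 13)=[0, 4, 3, 11, 12, 1, 6, 9, 8, 5, 10, 13, 7, 2]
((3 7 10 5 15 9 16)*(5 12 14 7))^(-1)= ((3 5 15 9 16)(7 10 12 14))^(-1)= (3 16 9 15 5)(7 14 12 10)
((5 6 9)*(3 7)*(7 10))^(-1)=(3 7 10)(5 9 6)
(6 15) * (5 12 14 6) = (5 12 14 6 15) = [0, 1, 2, 3, 4, 12, 15, 7, 8, 9, 10, 11, 14, 13, 6, 5]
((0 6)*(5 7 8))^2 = ((0 6)(5 7 8))^2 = (5 8 7)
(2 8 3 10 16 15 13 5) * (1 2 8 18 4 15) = (1 2 18 4 15 13 5 8 3 10 16) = [0, 2, 18, 10, 15, 8, 6, 7, 3, 9, 16, 11, 12, 5, 14, 13, 1, 17, 4]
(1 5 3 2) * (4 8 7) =(1 5 3 2)(4 8 7) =[0, 5, 1, 2, 8, 3, 6, 4, 7]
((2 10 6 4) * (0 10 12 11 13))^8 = ((0 10 6 4 2 12 11 13))^8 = (13)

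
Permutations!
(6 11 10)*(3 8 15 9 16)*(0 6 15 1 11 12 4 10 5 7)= [6, 11, 2, 8, 10, 7, 12, 0, 1, 16, 15, 5, 4, 13, 14, 9, 3]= (0 6 12 4 10 15 9 16 3 8 1 11 5 7)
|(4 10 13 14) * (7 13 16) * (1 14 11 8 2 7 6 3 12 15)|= |(1 14 4 10 16 6 3 12 15)(2 7 13 11 8)|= 45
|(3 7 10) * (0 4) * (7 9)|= |(0 4)(3 9 7 10)|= 4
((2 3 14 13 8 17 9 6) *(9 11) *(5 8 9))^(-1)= (2 6 9 13 14 3)(5 11 17 8)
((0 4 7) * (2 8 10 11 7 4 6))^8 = (0 6 2 8 10 11 7)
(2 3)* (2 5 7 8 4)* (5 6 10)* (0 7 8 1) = [7, 0, 3, 6, 2, 8, 10, 1, 4, 9, 5] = (0 7 1)(2 3 6 10 5 8 4)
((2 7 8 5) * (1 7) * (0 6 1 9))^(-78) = (0 1 8 2)(5 9 6 7)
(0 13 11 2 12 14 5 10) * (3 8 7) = (0 13 11 2 12 14 5 10)(3 8 7) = [13, 1, 12, 8, 4, 10, 6, 3, 7, 9, 0, 2, 14, 11, 5]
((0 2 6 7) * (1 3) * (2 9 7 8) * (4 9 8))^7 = ((0 8 2 6 4 9 7)(1 3))^7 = (9)(1 3)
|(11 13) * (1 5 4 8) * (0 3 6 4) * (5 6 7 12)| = |(0 3 7 12 5)(1 6 4 8)(11 13)| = 20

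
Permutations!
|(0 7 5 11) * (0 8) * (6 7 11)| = 3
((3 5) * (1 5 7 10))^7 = ((1 5 3 7 10))^7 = (1 3 10 5 7)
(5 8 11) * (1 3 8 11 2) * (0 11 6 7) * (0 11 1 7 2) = (0 1 3 8)(2 7 11 5 6) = [1, 3, 7, 8, 4, 6, 2, 11, 0, 9, 10, 5]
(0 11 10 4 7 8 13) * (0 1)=(0 11 10 4 7 8 13 1)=[11, 0, 2, 3, 7, 5, 6, 8, 13, 9, 4, 10, 12, 1]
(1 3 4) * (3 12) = [0, 12, 2, 4, 1, 5, 6, 7, 8, 9, 10, 11, 3] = (1 12 3 4)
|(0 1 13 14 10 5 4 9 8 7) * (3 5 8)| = 28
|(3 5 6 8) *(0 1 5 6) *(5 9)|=|(0 1 9 5)(3 6 8)|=12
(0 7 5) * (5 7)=(7)(0 5)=[5, 1, 2, 3, 4, 0, 6, 7]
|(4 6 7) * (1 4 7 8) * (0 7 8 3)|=7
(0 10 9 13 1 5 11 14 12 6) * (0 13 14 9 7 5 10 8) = [8, 10, 2, 3, 4, 11, 13, 5, 0, 14, 7, 9, 6, 1, 12] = (0 8)(1 10 7 5 11 9 14 12 6 13)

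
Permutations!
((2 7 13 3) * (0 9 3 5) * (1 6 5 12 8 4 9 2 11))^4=((0 2 7 13 12 8 4 9 3 11 1 6 5))^4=(0 12 3 5 13 9 6 7 4 1 2 8 11)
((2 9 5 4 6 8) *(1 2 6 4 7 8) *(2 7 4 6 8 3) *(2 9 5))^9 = ((1 7 3 9 2 5 4 6))^9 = (1 7 3 9 2 5 4 6)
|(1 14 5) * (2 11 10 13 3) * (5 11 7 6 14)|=8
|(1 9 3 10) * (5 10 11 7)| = 7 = |(1 9 3 11 7 5 10)|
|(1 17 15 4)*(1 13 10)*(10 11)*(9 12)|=|(1 17 15 4 13 11 10)(9 12)|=14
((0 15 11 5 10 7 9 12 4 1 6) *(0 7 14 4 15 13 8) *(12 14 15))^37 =(0 13 8)(1 6 7 9 14 4)(5 10 15 11)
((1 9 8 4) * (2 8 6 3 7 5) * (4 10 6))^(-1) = ((1 9 4)(2 8 10 6 3 7 5))^(-1) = (1 4 9)(2 5 7 3 6 10 8)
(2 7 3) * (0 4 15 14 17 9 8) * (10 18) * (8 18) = (0 4 15 14 17 9 18 10 8)(2 7 3) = [4, 1, 7, 2, 15, 5, 6, 3, 0, 18, 8, 11, 12, 13, 17, 14, 16, 9, 10]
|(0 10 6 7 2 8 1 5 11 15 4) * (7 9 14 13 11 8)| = 18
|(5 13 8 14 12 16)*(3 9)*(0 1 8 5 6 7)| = |(0 1 8 14 12 16 6 7)(3 9)(5 13)| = 8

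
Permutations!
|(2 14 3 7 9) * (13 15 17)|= 15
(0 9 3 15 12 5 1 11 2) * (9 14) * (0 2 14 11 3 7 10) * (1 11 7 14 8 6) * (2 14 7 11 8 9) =(0 11 9 7 10)(1 3 15 12 5 8 6)(2 14) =[11, 3, 14, 15, 4, 8, 1, 10, 6, 7, 0, 9, 5, 13, 2, 12]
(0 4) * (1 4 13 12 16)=(0 13 12 16 1 4)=[13, 4, 2, 3, 0, 5, 6, 7, 8, 9, 10, 11, 16, 12, 14, 15, 1]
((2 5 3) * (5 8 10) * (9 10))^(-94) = (2 9 5)(3 8 10)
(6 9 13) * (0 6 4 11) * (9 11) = (0 6 11)(4 9 13) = [6, 1, 2, 3, 9, 5, 11, 7, 8, 13, 10, 0, 12, 4]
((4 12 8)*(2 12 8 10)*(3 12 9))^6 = (2 9 3 12 10) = ((2 9 3 12 10)(4 8))^6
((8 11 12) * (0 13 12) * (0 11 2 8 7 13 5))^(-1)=(0 5)(2 8)(7 12 13)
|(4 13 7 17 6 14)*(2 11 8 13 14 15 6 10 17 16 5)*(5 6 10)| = |(2 11 8 13 7 16 6 15 10 17 5)(4 14)| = 22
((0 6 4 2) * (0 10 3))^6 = ((0 6 4 2 10 3))^6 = (10)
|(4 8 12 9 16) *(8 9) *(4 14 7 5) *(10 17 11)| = 6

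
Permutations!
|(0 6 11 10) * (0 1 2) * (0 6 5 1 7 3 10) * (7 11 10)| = |(0 5 1 2 6 10 11)(3 7)| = 14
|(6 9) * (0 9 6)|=|(0 9)|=2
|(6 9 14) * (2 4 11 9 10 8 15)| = 9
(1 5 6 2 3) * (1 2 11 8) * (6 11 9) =(1 5 11 8)(2 3)(6 9) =[0, 5, 3, 2, 4, 11, 9, 7, 1, 6, 10, 8]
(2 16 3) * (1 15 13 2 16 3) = (1 15 13 2 3 16) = [0, 15, 3, 16, 4, 5, 6, 7, 8, 9, 10, 11, 12, 2, 14, 13, 1]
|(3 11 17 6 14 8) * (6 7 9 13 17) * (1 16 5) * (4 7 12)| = |(1 16 5)(3 11 6 14 8)(4 7 9 13 17 12)| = 30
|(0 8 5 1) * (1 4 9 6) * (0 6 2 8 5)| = 6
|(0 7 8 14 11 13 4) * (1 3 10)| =21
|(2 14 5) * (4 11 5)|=5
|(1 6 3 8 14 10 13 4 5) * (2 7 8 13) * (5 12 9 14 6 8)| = |(1 8 6 3 13 4 12 9 14 10 2 7 5)| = 13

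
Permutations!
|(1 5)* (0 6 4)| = 6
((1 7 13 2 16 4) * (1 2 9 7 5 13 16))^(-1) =((1 5 13 9 7 16 4 2))^(-1) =(1 2 4 16 7 9 13 5)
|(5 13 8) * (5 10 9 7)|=6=|(5 13 8 10 9 7)|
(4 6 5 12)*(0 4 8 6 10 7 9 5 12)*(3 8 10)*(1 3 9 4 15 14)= (0 15 14 1 3 8 6 12 10 7 4 9 5)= [15, 3, 2, 8, 9, 0, 12, 4, 6, 5, 7, 11, 10, 13, 1, 14]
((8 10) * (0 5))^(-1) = ((0 5)(8 10))^(-1) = (0 5)(8 10)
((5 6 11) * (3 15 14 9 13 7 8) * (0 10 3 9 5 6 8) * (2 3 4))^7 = (0 5 4 9 3 7 14 10 8 2 13 15)(6 11)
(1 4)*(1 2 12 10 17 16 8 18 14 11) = (1 4 2 12 10 17 16 8 18 14 11) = [0, 4, 12, 3, 2, 5, 6, 7, 18, 9, 17, 1, 10, 13, 11, 15, 8, 16, 14]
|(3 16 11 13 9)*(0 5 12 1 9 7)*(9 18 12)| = |(0 5 9 3 16 11 13 7)(1 18 12)| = 24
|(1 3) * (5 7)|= 2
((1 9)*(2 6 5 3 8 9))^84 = ((1 2 6 5 3 8 9))^84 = (9)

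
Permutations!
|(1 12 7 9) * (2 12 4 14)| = |(1 4 14 2 12 7 9)| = 7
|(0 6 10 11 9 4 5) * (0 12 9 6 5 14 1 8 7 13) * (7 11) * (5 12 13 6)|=30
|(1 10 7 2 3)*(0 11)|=|(0 11)(1 10 7 2 3)|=10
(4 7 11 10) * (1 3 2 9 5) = [0, 3, 9, 2, 7, 1, 6, 11, 8, 5, 4, 10] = (1 3 2 9 5)(4 7 11 10)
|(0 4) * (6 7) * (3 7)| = |(0 4)(3 7 6)| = 6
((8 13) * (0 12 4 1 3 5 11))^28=((0 12 4 1 3 5 11)(8 13))^28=(13)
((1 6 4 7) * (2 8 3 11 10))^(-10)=((1 6 4 7)(2 8 3 11 10))^(-10)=(11)(1 4)(6 7)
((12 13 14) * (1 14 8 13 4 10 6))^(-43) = (1 6 10 4 12 14)(8 13)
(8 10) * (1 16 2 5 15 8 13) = [0, 16, 5, 3, 4, 15, 6, 7, 10, 9, 13, 11, 12, 1, 14, 8, 2] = (1 16 2 5 15 8 10 13)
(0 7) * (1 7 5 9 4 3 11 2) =[5, 7, 1, 11, 3, 9, 6, 0, 8, 4, 10, 2] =(0 5 9 4 3 11 2 1 7)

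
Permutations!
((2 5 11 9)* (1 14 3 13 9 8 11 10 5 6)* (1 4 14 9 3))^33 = (1 6)(2 14)(3 13)(4 9)(5 10)(8 11)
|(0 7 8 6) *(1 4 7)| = 6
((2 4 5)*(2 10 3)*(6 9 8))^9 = (2 3 10 5 4)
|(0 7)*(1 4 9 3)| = 4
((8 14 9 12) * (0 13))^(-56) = ((0 13)(8 14 9 12))^(-56) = (14)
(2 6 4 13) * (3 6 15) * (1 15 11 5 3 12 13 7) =(1 15 12 13 2 11 5 3 6 4 7) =[0, 15, 11, 6, 7, 3, 4, 1, 8, 9, 10, 5, 13, 2, 14, 12]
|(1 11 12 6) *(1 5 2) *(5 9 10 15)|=|(1 11 12 6 9 10 15 5 2)|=9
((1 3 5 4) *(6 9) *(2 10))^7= (1 4 5 3)(2 10)(6 9)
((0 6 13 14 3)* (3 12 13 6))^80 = ((0 3)(12 13 14))^80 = (12 14 13)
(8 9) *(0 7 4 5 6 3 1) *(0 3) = (0 7 4 5 6)(1 3)(8 9) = [7, 3, 2, 1, 5, 6, 0, 4, 9, 8]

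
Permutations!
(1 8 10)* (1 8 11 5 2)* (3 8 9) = (1 11 5 2)(3 8 10 9) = [0, 11, 1, 8, 4, 2, 6, 7, 10, 3, 9, 5]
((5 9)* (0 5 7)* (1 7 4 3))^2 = ((0 5 9 4 3 1 7))^2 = (0 9 3 7 5 4 1)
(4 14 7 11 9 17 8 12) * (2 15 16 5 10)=(2 15 16 5 10)(4 14 7 11 9 17 8 12)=[0, 1, 15, 3, 14, 10, 6, 11, 12, 17, 2, 9, 4, 13, 7, 16, 5, 8]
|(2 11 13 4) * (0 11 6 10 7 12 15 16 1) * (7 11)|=|(0 7 12 15 16 1)(2 6 10 11 13 4)|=6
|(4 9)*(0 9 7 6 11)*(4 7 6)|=6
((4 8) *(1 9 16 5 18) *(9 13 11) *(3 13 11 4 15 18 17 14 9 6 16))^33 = (1 17 4 11 14 8 6 9 15 16 3 18 5 13)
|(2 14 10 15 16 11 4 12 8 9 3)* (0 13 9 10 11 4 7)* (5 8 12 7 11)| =|(0 13 9 3 2 14 5 8 10 15 16 4 7)| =13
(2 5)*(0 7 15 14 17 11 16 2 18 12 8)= (0 7 15 14 17 11 16 2 5 18 12 8)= [7, 1, 5, 3, 4, 18, 6, 15, 0, 9, 10, 16, 8, 13, 17, 14, 2, 11, 12]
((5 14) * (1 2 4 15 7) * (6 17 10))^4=(1 7 15 4 2)(6 17 10)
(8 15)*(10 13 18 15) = (8 10 13 18 15) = [0, 1, 2, 3, 4, 5, 6, 7, 10, 9, 13, 11, 12, 18, 14, 8, 16, 17, 15]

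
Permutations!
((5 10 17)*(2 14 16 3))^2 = (2 16)(3 14)(5 17 10)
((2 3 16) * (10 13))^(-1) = ((2 3 16)(10 13))^(-1) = (2 16 3)(10 13)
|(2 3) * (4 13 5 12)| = 4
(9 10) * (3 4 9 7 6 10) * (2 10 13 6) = (2 10 7)(3 4 9)(6 13) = [0, 1, 10, 4, 9, 5, 13, 2, 8, 3, 7, 11, 12, 6]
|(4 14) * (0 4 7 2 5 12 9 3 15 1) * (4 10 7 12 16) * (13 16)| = |(0 10 7 2 5 13 16 4 14 12 9 3 15 1)| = 14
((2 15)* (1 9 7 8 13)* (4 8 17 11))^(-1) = (1 13 8 4 11 17 7 9)(2 15)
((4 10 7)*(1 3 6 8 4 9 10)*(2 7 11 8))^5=(1 9)(2 8)(3 10)(4 7)(6 11)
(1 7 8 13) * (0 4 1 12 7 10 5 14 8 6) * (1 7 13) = (0 4 7 6)(1 10 5 14 8)(12 13) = [4, 10, 2, 3, 7, 14, 0, 6, 1, 9, 5, 11, 13, 12, 8]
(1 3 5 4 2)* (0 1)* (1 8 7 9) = (0 8 7 9 1 3 5 4 2) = [8, 3, 0, 5, 2, 4, 6, 9, 7, 1]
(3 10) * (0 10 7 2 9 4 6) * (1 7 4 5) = (0 10 3 4 6)(1 7 2 9 5) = [10, 7, 9, 4, 6, 1, 0, 2, 8, 5, 3]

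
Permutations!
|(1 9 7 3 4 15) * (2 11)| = 6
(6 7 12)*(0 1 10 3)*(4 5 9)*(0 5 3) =(0 1 10)(3 5 9 4)(6 7 12) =[1, 10, 2, 5, 3, 9, 7, 12, 8, 4, 0, 11, 6]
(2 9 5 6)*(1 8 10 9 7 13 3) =(1 8 10 9 5 6 2 7 13 3) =[0, 8, 7, 1, 4, 6, 2, 13, 10, 5, 9, 11, 12, 3]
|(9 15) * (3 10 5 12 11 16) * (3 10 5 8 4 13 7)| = 10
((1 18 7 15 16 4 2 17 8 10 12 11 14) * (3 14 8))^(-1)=(1 14 3 17 2 4 16 15 7 18)(8 11 12 10)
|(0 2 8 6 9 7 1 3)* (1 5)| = 9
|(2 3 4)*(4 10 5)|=|(2 3 10 5 4)|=5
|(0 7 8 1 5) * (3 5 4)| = |(0 7 8 1 4 3 5)| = 7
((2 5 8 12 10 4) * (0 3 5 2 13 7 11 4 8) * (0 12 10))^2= (0 5)(3 12)(4 7)(11 13)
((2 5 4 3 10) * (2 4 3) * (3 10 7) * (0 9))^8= (10)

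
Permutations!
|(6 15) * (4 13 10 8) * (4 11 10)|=|(4 13)(6 15)(8 11 10)|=6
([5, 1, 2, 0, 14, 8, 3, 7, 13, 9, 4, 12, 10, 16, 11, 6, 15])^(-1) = [3, 1, 2, 6, 10, 0, 15, 7, 5, 9, 12, 14, 11, 8, 4, 16, 13]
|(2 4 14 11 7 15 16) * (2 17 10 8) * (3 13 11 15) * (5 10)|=36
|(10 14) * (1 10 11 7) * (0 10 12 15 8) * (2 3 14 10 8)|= 8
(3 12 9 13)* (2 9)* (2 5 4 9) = (3 12 5 4 9 13) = [0, 1, 2, 12, 9, 4, 6, 7, 8, 13, 10, 11, 5, 3]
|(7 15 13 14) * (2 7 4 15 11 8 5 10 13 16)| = 11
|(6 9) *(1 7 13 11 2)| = |(1 7 13 11 2)(6 9)| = 10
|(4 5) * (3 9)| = |(3 9)(4 5)| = 2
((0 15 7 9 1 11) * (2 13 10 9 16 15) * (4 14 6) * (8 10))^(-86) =((0 2 13 8 10 9 1 11)(4 14 6)(7 16 15))^(-86) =(0 13 10 1)(2 8 9 11)(4 14 6)(7 16 15)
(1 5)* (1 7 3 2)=(1 5 7 3 2)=[0, 5, 1, 2, 4, 7, 6, 3]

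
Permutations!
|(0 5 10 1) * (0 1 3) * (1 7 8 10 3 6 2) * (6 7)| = 3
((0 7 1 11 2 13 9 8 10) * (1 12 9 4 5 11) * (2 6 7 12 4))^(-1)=(0 10 8 9 12)(2 13)(4 7 6 11 5)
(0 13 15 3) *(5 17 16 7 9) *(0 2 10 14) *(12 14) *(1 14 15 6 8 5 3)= (0 13 6 8 5 17 16 7 9 3 2 10 12 15 1 14)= [13, 14, 10, 2, 4, 17, 8, 9, 5, 3, 12, 11, 15, 6, 0, 1, 7, 16]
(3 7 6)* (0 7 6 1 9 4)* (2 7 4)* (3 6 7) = (0 4)(1 9 2 3 7) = [4, 9, 3, 7, 0, 5, 6, 1, 8, 2]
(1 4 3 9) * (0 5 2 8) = (0 5 2 8)(1 4 3 9) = [5, 4, 8, 9, 3, 2, 6, 7, 0, 1]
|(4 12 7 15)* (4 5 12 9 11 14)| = 4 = |(4 9 11 14)(5 12 7 15)|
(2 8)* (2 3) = [0, 1, 8, 2, 4, 5, 6, 7, 3] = (2 8 3)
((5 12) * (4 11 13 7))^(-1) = (4 7 13 11)(5 12)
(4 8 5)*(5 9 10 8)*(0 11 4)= (0 11 4 5)(8 9 10)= [11, 1, 2, 3, 5, 0, 6, 7, 9, 10, 8, 4]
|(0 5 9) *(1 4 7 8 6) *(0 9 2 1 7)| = |(9)(0 5 2 1 4)(6 7 8)| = 15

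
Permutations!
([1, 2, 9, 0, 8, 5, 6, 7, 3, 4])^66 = [9, 4, 8, 2, 0, 5, 6, 7, 1, 3]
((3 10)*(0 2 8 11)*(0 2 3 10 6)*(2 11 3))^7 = (11)(0 8 6 2 3)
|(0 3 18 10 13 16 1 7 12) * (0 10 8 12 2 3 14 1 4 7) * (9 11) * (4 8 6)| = 30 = |(0 14 1)(2 3 18 6 4 7)(8 12 10 13 16)(9 11)|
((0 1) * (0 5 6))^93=(0 1 5 6)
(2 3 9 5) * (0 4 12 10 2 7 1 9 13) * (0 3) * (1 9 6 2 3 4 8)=[8, 6, 0, 13, 12, 7, 2, 9, 1, 5, 3, 11, 10, 4]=(0 8 1 6 2)(3 13 4 12 10)(5 7 9)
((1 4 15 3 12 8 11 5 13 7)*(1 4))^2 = (3 8 5 7 15 12 11 13 4) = ((3 12 8 11 5 13 7 4 15))^2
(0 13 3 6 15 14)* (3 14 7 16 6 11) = (0 13 14)(3 11)(6 15 7 16) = [13, 1, 2, 11, 4, 5, 15, 16, 8, 9, 10, 3, 12, 14, 0, 7, 6]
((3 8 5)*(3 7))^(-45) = (3 7 5 8)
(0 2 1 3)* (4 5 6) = (0 2 1 3)(4 5 6) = [2, 3, 1, 0, 5, 6, 4]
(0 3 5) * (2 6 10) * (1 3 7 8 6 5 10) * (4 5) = (0 7 8 6 1 3 10 2 4 5) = [7, 3, 4, 10, 5, 0, 1, 8, 6, 9, 2]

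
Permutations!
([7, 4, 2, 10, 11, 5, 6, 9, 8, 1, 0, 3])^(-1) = (0 10 3 11 4 1 9 7)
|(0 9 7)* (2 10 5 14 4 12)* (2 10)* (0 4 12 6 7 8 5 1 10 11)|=|(0 9 8 5 14 12 11)(1 10)(4 6 7)|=42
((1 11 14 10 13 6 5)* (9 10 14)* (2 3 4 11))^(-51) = (14)(1 5 6 13 10 9 11 4 3 2)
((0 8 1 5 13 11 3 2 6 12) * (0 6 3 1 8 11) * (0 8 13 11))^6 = ((1 5 11)(2 3)(6 12)(8 13))^6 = (13)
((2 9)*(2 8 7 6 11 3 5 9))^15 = ((3 5 9 8 7 6 11))^15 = (3 5 9 8 7 6 11)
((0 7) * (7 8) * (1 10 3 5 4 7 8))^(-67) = (0 3 7 10 4 1 5)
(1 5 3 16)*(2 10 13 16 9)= (1 5 3 9 2 10 13 16)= [0, 5, 10, 9, 4, 3, 6, 7, 8, 2, 13, 11, 12, 16, 14, 15, 1]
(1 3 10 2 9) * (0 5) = (0 5)(1 3 10 2 9) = [5, 3, 9, 10, 4, 0, 6, 7, 8, 1, 2]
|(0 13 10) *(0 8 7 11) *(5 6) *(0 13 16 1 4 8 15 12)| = |(0 16 1 4 8 7 11 13 10 15 12)(5 6)| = 22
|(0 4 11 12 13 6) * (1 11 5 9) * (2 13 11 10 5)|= 20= |(0 4 2 13 6)(1 10 5 9)(11 12)|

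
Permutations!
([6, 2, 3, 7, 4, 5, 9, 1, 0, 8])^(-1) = (0 8 9 6)(1 7 3 2)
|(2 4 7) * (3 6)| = 6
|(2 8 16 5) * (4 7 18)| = |(2 8 16 5)(4 7 18)| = 12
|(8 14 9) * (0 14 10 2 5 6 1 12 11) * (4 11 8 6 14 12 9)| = 9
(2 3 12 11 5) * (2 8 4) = (2 3 12 11 5 8 4) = [0, 1, 3, 12, 2, 8, 6, 7, 4, 9, 10, 5, 11]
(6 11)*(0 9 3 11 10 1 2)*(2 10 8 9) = (0 2)(1 10)(3 11 6 8 9) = [2, 10, 0, 11, 4, 5, 8, 7, 9, 3, 1, 6]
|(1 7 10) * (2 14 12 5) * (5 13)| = |(1 7 10)(2 14 12 13 5)| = 15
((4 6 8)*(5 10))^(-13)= ((4 6 8)(5 10))^(-13)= (4 8 6)(5 10)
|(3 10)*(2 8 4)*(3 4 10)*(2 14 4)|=6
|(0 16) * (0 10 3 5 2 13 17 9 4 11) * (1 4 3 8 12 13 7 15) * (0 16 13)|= |(0 13 17 9 3 5 2 7 15 1 4 11 16 10 8 12)|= 16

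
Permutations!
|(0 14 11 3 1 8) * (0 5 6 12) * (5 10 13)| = 11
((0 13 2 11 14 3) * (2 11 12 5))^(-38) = (0 11 3 13 14)(2 12 5)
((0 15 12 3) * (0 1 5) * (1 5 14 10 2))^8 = ((0 15 12 3 5)(1 14 10 2))^8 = (0 3 15 5 12)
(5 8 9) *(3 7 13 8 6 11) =(3 7 13 8 9 5 6 11) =[0, 1, 2, 7, 4, 6, 11, 13, 9, 5, 10, 3, 12, 8]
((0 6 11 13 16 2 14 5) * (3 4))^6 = (0 14 16 11)(2 13 6 5)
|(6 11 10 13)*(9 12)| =|(6 11 10 13)(9 12)| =4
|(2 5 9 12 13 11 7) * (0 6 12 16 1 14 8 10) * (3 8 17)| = |(0 6 12 13 11 7 2 5 9 16 1 14 17 3 8 10)| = 16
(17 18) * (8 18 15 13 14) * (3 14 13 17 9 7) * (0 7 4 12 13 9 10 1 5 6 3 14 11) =[7, 5, 2, 11, 12, 6, 3, 14, 18, 4, 1, 0, 13, 9, 8, 17, 16, 15, 10] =(0 7 14 8 18 10 1 5 6 3 11)(4 12 13 9)(15 17)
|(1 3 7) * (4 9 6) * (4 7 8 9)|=6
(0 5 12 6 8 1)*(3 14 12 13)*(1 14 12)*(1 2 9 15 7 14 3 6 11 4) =(0 5 13 6 8 3 12 11 4 1)(2 9 15 7 14) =[5, 0, 9, 12, 1, 13, 8, 14, 3, 15, 10, 4, 11, 6, 2, 7]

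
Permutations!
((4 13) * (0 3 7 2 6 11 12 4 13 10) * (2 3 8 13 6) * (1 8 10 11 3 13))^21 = ((0 10)(1 8)(3 7 13 6)(4 11 12))^21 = (0 10)(1 8)(3 7 13 6)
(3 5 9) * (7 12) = (3 5 9)(7 12) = [0, 1, 2, 5, 4, 9, 6, 12, 8, 3, 10, 11, 7]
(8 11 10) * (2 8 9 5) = (2 8 11 10 9 5) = [0, 1, 8, 3, 4, 2, 6, 7, 11, 5, 9, 10]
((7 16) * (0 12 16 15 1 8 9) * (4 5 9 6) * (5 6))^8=(0 9 5 8 1 15 7 16 12)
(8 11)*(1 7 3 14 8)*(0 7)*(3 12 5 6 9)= (0 7 12 5 6 9 3 14 8 11 1)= [7, 0, 2, 14, 4, 6, 9, 12, 11, 3, 10, 1, 5, 13, 8]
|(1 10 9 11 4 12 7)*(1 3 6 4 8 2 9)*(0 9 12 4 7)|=6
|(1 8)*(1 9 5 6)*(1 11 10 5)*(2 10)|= 15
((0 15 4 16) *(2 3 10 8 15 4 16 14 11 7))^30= ((0 4 14 11 7 2 3 10 8 15 16))^30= (0 8 2 14 16 10 7 4 15 3 11)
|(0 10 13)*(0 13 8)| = 3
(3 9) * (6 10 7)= [0, 1, 2, 9, 4, 5, 10, 6, 8, 3, 7]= (3 9)(6 10 7)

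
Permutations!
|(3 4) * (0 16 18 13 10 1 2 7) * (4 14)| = 24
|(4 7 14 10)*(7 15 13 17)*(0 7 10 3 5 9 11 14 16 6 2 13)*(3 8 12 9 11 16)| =17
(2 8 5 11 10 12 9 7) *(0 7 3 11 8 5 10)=(0 7 2 5 8 10 12 9 3 11)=[7, 1, 5, 11, 4, 8, 6, 2, 10, 3, 12, 0, 9]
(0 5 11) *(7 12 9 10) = (0 5 11)(7 12 9 10) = [5, 1, 2, 3, 4, 11, 6, 12, 8, 10, 7, 0, 9]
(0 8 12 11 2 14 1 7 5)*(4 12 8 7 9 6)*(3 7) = (0 3 7 5)(1 9 6 4 12 11 2 14) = [3, 9, 14, 7, 12, 0, 4, 5, 8, 6, 10, 2, 11, 13, 1]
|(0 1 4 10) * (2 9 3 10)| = |(0 1 4 2 9 3 10)| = 7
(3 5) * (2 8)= (2 8)(3 5)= [0, 1, 8, 5, 4, 3, 6, 7, 2]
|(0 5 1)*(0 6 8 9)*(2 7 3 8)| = 9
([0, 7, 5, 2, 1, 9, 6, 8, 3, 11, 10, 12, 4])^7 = (1 11 2 7 12 5 8 4 9 3)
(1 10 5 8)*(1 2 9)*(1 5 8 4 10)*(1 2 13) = (1 2 9 5 4 10 8 13) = [0, 2, 9, 3, 10, 4, 6, 7, 13, 5, 8, 11, 12, 1]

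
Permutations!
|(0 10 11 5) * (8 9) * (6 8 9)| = 4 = |(0 10 11 5)(6 8)|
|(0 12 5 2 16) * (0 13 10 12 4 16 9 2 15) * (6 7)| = 8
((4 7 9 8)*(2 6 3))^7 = (2 6 3)(4 8 9 7)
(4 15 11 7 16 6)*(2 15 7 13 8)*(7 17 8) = (2 15 11 13 7 16 6 4 17 8) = [0, 1, 15, 3, 17, 5, 4, 16, 2, 9, 10, 13, 12, 7, 14, 11, 6, 8]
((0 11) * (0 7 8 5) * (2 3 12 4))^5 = ((0 11 7 8 5)(2 3 12 4))^5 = (2 3 12 4)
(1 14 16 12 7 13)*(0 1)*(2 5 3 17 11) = [1, 14, 5, 17, 4, 3, 6, 13, 8, 9, 10, 2, 7, 0, 16, 15, 12, 11] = (0 1 14 16 12 7 13)(2 5 3 17 11)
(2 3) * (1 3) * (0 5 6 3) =(0 5 6 3 2 1) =[5, 0, 1, 2, 4, 6, 3]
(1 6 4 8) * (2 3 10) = (1 6 4 8)(2 3 10) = [0, 6, 3, 10, 8, 5, 4, 7, 1, 9, 2]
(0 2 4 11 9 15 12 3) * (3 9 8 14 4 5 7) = (0 2 5 7 3)(4 11 8 14)(9 15 12) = [2, 1, 5, 0, 11, 7, 6, 3, 14, 15, 10, 8, 9, 13, 4, 12]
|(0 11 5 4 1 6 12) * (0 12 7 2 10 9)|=|(12)(0 11 5 4 1 6 7 2 10 9)|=10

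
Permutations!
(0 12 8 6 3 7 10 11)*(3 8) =(0 12 3 7 10 11)(6 8) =[12, 1, 2, 7, 4, 5, 8, 10, 6, 9, 11, 0, 3]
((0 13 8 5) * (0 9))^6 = (0 13 8 5 9)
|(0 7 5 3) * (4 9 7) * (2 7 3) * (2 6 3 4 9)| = 8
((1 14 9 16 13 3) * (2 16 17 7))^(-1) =((1 14 9 17 7 2 16 13 3))^(-1) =(1 3 13 16 2 7 17 9 14)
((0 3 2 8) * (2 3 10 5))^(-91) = (0 8 2 5 10)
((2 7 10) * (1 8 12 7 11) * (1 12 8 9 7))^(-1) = (1 12 11 2 10 7 9)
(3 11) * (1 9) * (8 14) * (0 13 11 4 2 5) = (0 13 11 3 4 2 5)(1 9)(8 14) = [13, 9, 5, 4, 2, 0, 6, 7, 14, 1, 10, 3, 12, 11, 8]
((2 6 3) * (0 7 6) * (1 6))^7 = ((0 7 1 6 3 2))^7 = (0 7 1 6 3 2)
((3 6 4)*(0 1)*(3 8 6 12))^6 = (12)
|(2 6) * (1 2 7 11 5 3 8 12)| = 9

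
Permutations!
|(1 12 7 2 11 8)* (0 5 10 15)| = 12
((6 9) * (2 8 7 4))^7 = (2 4 7 8)(6 9)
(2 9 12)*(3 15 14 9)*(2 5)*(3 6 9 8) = (2 6 9 12 5)(3 15 14 8) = [0, 1, 6, 15, 4, 2, 9, 7, 3, 12, 10, 11, 5, 13, 8, 14]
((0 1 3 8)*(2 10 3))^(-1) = ((0 1 2 10 3 8))^(-1) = (0 8 3 10 2 1)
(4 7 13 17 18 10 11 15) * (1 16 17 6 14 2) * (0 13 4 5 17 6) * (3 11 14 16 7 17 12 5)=(0 13)(1 7 4 17 18 10 14 2)(3 11 15)(5 12)(6 16)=[13, 7, 1, 11, 17, 12, 16, 4, 8, 9, 14, 15, 5, 0, 2, 3, 6, 18, 10]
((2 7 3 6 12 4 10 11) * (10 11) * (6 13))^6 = ((2 7 3 13 6 12 4 11))^6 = (2 4 6 3)(7 11 12 13)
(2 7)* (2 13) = (2 7 13) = [0, 1, 7, 3, 4, 5, 6, 13, 8, 9, 10, 11, 12, 2]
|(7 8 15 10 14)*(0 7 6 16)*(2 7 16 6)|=6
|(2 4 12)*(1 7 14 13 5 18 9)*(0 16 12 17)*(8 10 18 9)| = 6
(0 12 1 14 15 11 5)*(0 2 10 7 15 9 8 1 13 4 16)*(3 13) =(0 12 3 13 4 16)(1 14 9 8)(2 10 7 15 11 5) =[12, 14, 10, 13, 16, 2, 6, 15, 1, 8, 7, 5, 3, 4, 9, 11, 0]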